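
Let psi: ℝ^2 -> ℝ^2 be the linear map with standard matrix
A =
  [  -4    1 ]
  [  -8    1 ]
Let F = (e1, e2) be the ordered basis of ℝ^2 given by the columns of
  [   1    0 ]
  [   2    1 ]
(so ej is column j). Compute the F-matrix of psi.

[[-2, 1], [-2, -1]]

Let P have columns e1, e2. Then [psi]_F = P^(-1) A P.
Here det P = 1, so P^(-1) is integer; computing A P first and then P^(-1)(A P) gives [[-2, 1], [-2, -1]].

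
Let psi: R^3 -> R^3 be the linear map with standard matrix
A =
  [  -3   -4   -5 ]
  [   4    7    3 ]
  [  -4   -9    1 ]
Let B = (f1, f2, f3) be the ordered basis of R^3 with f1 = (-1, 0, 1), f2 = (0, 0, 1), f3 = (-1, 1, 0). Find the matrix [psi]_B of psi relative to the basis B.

[[3, 2, -2], [2, -1, -3], [-1, 3, 3]]

The j-th column of [psi]_B is [psi(fj)]_B.
psi(f1) = A f1 = (-2, -1, 5) = 3f1 + 2f2 - f3, so column 1 is (3, 2, -1).
Repeating for f2, f3 and assembling the columns gives [[3, 2, -2], [2, -1, -3], [-1, 3, 3]].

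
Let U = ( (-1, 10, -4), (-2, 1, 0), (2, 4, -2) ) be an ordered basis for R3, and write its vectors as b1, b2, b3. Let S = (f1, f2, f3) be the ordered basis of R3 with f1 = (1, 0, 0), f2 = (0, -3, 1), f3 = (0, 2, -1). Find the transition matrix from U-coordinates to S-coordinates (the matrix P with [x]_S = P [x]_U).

Let M have columns bj and N have columns fj. Then for every x, N [x]_S = x = M [x]_U, so P = N^(-1) M.
Since det N = 1, N^(-1) has integer entries; multiplying gives P = [[-1, -2, 2], [-2, -1, 0], [2, -1, 2]].

[[-1, -2, 2], [-2, -1, 0], [2, -1, 2]]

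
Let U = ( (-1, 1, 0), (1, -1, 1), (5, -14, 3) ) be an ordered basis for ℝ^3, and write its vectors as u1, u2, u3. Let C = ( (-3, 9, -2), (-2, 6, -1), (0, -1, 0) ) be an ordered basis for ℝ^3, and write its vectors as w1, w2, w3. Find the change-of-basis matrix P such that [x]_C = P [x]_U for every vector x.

[[-1, -1, -1], [2, 1, -1], [2, -2, -1]]

Column j of P is [uj]_C, since P maps U-coordinates to C-coordinates.
Expressing u1 in C: u1 = -w1 + 2w2 + 2w3, so column 1 of P is (-1, 2, 2).
Doing the same for each uj gives P = [[-1, -1, -1], [2, 1, -1], [2, -2, -1]].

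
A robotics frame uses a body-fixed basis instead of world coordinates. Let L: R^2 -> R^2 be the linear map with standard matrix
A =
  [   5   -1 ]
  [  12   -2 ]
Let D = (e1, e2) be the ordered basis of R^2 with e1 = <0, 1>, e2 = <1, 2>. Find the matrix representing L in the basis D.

The j-th column of [L]_D is [L(ej)]_D.
L(e1) = A e1 = <-1, -2> = 0·e1 - e2, so column 1 is <0, -1>.
Repeating for e2 and assembling the columns gives [[0, 2], [-1, 3]].

[[0, 2], [-1, 3]]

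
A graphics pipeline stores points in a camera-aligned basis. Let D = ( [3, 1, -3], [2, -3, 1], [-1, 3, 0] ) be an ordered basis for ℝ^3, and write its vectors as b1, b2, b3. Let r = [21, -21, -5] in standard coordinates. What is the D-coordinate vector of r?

Write r = c_1 b1 + ... + c_3 b3 and solve for the c_i.
Row-reducing the augmented matrix [M | r] gives c = (3, 4, -4).
Check: 3b1 + 4b2 - 4b3 = [21, -21, -5].

[3, 4, -4]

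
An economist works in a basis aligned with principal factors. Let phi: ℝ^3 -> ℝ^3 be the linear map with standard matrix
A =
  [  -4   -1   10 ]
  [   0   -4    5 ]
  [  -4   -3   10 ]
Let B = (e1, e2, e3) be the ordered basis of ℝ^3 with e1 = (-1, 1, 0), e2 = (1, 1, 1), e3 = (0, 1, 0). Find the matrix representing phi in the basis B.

[[-2, -2, -2], [1, 3, -3], [-3, 0, 1]]

The j-th column of [phi]_B is [phi(ej)]_B.
phi(e1) = A e1 = (3, -4, 1) = -2e1 + e2 - 3e3, so column 1 is (-2, 1, -3).
Repeating for e2, e3 and assembling the columns gives [[-2, -2, -2], [1, 3, -3], [-3, 0, 1]].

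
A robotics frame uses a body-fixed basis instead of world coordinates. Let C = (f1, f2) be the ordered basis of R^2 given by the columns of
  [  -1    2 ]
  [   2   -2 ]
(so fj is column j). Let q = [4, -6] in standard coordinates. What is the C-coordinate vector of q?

[-2, 1]

Write q = c_1 f1 + c_2 f2 and solve for the c_i.
System: -c_1 + 2c_2 = 4, 2c_1 - 2c_2 = -6; solving gives c_1 = -2, c_2 = 1.
Check: -2f1 + f2 = [4, -6].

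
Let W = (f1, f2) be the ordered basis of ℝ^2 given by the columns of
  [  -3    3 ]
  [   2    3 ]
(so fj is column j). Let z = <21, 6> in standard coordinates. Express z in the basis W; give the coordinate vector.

<-3, 4>

We seek scalars with c_1 f1 + c_2 f2 = z; equivalently solve M c = z where the columns of M are f1, f2.
System: -3c_1 + 3c_2 = 21, 2c_1 + 3c_2 = 6; solving gives c_1 = -3, c_2 = 4.
Check: -3f1 + 4f2 = <21, 6>.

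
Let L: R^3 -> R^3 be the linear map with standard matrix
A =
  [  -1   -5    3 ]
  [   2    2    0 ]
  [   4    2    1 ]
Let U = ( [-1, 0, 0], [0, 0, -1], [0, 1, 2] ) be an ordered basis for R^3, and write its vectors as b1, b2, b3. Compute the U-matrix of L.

Let P have columns b1, ..., b3. Then [L]_U = P^(-1) A P.
Here det P = -1, so P^(-1) is integer; computing A P first and then P^(-1)(A P) gives [[-1, 3, -1], [0, 1, 0], [-2, 0, 2]].

[[-1, 3, -1], [0, 1, 0], [-2, 0, 2]]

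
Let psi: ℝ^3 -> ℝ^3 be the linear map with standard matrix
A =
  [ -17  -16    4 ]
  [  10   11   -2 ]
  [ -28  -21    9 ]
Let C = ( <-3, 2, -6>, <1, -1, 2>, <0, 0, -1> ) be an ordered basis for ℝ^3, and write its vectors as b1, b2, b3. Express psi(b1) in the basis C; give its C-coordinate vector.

Compute psi(b1) = A b1 = <-5, 4, -12> in standard coordinates.
Then write this in C-coordinates: solve for y in y_1 b1 + ... + y_3 b3 = <-5, 4, -12>.
This gives y = <1, -2, 2>, which is column 1 of [psi]_C.

<1, -2, 2>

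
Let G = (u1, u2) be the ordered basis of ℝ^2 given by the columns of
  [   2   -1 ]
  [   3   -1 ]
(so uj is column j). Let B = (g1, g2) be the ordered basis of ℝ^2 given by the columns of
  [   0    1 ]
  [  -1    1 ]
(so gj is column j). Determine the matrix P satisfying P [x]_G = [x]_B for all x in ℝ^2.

Take x = uj: its G-coordinates are the j-th standard unit vector, so P e_j — column j of P — equals [uj]_B.
u1 = -g1 + 2g2, giving column 1 = [-1, 2]; repeating for each j gives P = [[-1, 0], [2, -1]].

[[-1, 0], [2, -1]]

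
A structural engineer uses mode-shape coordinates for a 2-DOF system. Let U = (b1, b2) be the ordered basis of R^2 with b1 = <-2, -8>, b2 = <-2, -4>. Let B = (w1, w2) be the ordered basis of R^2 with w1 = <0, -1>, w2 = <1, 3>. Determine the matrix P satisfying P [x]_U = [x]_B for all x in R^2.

Let M have columns bj and N have columns wj. Then for every x, N [x]_B = x = M [x]_U, so P = N^(-1) M.
Since det N = 1, N^(-1) has integer entries; multiplying gives P = [[2, -2], [-2, -2]].

[[2, -2], [-2, -2]]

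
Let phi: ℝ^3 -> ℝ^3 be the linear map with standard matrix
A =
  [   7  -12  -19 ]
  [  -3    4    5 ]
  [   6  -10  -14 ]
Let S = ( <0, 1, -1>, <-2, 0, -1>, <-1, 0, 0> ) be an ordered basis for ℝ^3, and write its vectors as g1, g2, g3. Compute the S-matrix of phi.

Let P have columns g1, ..., g3. Then [phi]_S = P^(-1) A P.
Here det P = 1, so P^(-1) is integer; computing A P first and then P^(-1)(A P) gives [[-1, 1, 3], [-3, -3, 3], [-1, 1, 1]].

[[-1, 1, 3], [-3, -3, 3], [-1, 1, 1]]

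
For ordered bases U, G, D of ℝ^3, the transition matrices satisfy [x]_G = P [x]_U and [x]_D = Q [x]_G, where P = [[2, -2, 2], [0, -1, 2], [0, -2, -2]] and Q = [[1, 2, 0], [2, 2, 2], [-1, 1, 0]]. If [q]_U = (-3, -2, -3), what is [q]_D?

(-16, -4, 4)

First [q]_G = P [q]_U = (-8, -4, 10).
Then [q]_D = Q [q]_G = (-16, -4, 4).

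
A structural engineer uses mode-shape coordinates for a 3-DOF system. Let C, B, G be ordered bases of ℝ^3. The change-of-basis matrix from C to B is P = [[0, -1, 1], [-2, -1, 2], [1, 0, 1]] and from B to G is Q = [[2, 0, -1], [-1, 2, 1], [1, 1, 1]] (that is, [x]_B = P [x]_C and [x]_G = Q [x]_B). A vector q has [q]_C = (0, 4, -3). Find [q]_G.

Apply P to get B-coordinates (-7, -10, -3), then Q to get G-coordinates.
The result is [q]_G = (-11, -16, -20).

(-11, -16, -20)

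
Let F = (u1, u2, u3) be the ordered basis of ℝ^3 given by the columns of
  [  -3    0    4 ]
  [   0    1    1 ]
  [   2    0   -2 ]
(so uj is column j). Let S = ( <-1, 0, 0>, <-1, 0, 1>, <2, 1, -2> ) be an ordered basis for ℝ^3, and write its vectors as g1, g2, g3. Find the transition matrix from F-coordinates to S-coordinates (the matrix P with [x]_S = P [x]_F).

[[1, 0, -2], [2, 2, 0], [0, 1, 1]]

Take x = uj: its F-coordinates are the j-th standard unit vector, so P e_j — column j of P — equals [uj]_S.
u1 = g1 + 2g2 + 0·g3, giving column 1 = <1, 2, 0>; repeating for each j gives P = [[1, 0, -2], [2, 2, 0], [0, 1, 1]].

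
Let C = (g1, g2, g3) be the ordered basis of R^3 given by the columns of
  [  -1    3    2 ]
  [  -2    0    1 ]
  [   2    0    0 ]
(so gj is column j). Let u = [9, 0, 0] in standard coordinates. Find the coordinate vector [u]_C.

Write u = c_1 g1 + ... + c_3 g3 and solve for the c_i.
Row-reducing the augmented matrix [M | u] gives c = (0, 3, 0).
Check: 0·g1 + 3g2 + 0·g3 = [9, 0, 0].

[0, 3, 0]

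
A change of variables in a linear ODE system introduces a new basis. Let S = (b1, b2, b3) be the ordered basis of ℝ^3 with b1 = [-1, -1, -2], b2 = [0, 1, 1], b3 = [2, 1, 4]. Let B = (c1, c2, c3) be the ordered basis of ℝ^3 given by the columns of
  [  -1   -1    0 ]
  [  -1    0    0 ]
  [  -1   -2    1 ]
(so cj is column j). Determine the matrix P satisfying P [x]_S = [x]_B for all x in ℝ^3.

[[1, -1, -1], [0, 1, -1], [-1, 2, 1]]

Let M have columns bj and N have columns cj. Then for every x, N [x]_B = x = M [x]_S, so P = N^(-1) M.
Since det N = -1, N^(-1) has integer entries; multiplying gives P = [[1, -1, -1], [0, 1, -1], [-1, 2, 1]].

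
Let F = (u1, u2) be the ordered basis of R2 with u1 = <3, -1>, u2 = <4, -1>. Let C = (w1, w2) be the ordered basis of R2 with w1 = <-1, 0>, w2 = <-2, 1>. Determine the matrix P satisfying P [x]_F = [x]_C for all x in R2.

[[-1, -2], [-1, -1]]

Take x = uj: its F-coordinates are the j-th standard unit vector, so P e_j — column j of P — equals [uj]_C.
u1 = -w1 - w2, giving column 1 = <-1, -1>; repeating for each j gives P = [[-1, -2], [-1, -1]].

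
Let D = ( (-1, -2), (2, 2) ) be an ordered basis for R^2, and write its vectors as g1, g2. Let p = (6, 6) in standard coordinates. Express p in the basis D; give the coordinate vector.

[p]_D is the unique c with M c = p, where M has columns g1, g2.
System: -c_1 + 2c_2 = 6, -2c_1 + 2c_2 = 6; solving gives c_1 = 0, c_2 = 3.
Check: 0·g1 + 3g2 = (6, 6).

(0, 3)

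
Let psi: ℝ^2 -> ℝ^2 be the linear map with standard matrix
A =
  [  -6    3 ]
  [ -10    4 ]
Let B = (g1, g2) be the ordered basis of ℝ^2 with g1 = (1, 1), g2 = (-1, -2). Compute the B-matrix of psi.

The j-th column of [psi]_B is [psi(gj)]_B.
psi(g1) = A g1 = (-3, -6) = 0·g1 + 3g2, so column 1 is (0, 3).
Repeating for g2 and assembling the columns gives [[0, -2], [3, -2]].

[[0, -2], [3, -2]]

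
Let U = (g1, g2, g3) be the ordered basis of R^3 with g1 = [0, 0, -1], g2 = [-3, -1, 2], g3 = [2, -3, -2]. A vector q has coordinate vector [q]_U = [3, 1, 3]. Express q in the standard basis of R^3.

The coordinates say q = 3g1 + g2 + 3g3; adding the scaled basis vectors gives [3, -10, -7].

[3, -10, -7]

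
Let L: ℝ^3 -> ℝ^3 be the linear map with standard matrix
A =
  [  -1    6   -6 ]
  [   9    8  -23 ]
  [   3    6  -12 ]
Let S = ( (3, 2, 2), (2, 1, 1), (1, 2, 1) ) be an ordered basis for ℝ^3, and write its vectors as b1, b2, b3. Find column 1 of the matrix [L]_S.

(-3, 3, 0)

Column 1 of [L]_S is the S-coordinate vector of L(b1).
In standard coordinates L(b1) = A b1 = (-3, -3, -3).
Converting to S: (-3, -3, -3) = -3b1 + 3b2 + 0·b3, so the coordinate vector is (-3, 3, 0).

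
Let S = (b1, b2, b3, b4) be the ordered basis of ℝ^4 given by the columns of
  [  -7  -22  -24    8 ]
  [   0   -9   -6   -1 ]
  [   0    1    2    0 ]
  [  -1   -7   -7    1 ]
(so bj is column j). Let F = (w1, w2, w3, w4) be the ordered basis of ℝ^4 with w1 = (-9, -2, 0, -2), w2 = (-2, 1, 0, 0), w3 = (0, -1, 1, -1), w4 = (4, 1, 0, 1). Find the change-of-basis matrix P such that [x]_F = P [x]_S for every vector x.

[[1, 2, 2, 0], [1, -2, 1, -2], [0, 1, 2, 0], [1, -2, -1, 1]]

Column j of P is [bj]_F, since P maps S-coordinates to F-coordinates.
Expressing b1 in F: b1 = w1 + w2 + 0·w3 + w4, so column 1 of P is (1, 1, 0, 1).
Doing the same for each bj gives P = [[1, 2, 2, 0], [1, -2, 1, -2], [0, 1, 2, 0], [1, -2, -1, 1]].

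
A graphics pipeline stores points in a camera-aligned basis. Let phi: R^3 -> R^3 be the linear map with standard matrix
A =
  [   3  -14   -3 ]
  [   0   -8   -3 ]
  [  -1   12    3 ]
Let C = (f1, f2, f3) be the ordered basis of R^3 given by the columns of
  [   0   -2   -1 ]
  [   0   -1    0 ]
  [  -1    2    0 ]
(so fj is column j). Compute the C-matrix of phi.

Let P have columns f1, ..., f3. Then [phi]_C = P^(-1) A P.
Here det P = 1, so P^(-1) is integer; computing A P first and then P^(-1)(A P) gives [[-3, 0, -1], [-3, -2, 0], [3, 2, 3]].

[[-3, 0, -1], [-3, -2, 0], [3, 2, 3]]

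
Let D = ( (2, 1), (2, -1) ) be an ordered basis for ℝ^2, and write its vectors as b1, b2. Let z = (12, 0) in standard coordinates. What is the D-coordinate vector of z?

We seek scalars with c_1 b1 + c_2 b2 = z; equivalently solve M c = z where the columns of M are b1, b2.
System: 2c_1 + 2c_2 = 12, c_1 - c_2 = 0; solving gives c_1 = 3, c_2 = 3.
Check: 3b1 + 3b2 = (12, 0).

(3, 3)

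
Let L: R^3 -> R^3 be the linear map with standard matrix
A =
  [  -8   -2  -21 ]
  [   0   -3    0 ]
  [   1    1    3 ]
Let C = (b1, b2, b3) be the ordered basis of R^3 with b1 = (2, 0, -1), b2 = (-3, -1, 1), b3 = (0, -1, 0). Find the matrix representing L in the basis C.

Let P have columns b1, ..., b3. Then [L]_C = P^(-1) A P.
Here det P = -1, so P^(-1) is integer; computing A P first and then P^(-1)(A P) gives [[-2, -2, 1], [-3, -3, 0], [3, 0, -3]].

[[-2, -2, 1], [-3, -3, 0], [3, 0, -3]]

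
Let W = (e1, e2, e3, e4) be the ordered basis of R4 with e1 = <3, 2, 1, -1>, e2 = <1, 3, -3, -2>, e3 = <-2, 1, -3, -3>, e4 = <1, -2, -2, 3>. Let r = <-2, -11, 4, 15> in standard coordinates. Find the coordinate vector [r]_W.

<-3, 0, -3, 1>

Write r = c_1 e1 + ... + c_4 e4 and solve for the c_i.
Solving this 4x4 system gives c = (-3, 0, -3, 1).
Check: -3e1 + 0·e2 - 3e3 + e4 = <-2, -11, 4, 15>.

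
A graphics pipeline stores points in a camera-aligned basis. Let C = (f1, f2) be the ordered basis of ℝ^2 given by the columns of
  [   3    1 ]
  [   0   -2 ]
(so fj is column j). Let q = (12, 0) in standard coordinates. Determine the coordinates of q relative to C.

(4, 0)

[q]_C is the unique c with M c = q, where M has columns f1, f2.
System: 3c_1 + c_2 = 12, 0c_1 - 2c_2 = 0; solving gives c_1 = 4, c_2 = 0.
Check: 4f1 + 0·f2 = (12, 0).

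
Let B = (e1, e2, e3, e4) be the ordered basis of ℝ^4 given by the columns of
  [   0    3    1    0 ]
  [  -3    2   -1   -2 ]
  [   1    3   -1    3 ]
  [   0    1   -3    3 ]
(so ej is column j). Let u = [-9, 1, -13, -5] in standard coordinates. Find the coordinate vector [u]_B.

Write u = c_1 e1 + ... + c_4 e4 and solve for the c_i.
Row-reducing the augmented matrix [M | u] gives c = (2, -2, -3, -4).
Check: 2e1 - 2e2 - 3e3 - 4e4 = [-9, 1, -13, -5].

[2, -2, -3, -4]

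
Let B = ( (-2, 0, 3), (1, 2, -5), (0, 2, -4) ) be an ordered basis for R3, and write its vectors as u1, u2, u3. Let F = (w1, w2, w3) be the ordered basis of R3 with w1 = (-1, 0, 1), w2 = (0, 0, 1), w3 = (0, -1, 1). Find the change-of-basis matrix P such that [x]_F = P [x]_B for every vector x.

[[2, -1, 0], [1, -2, -2], [0, -2, -2]]

Take x = uj: its B-coordinates are the j-th standard unit vector, so P e_j — column j of P — equals [uj]_F.
u1 = 2w1 + w2 + 0·w3, giving column 1 = (2, 1, 0); repeating for each j gives P = [[2, -1, 0], [1, -2, -2], [0, -2, -2]].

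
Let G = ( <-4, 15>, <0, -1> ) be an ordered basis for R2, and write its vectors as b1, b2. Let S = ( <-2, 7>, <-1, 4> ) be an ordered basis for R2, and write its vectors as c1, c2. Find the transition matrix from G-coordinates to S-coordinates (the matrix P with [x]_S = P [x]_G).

[[1, 1], [2, -2]]

Take x = bj: its G-coordinates are the j-th standard unit vector, so P e_j — column j of P — equals [bj]_S.
b1 = c1 + 2c2, giving column 1 = <1, 2>; repeating for each j gives P = [[1, 1], [2, -2]].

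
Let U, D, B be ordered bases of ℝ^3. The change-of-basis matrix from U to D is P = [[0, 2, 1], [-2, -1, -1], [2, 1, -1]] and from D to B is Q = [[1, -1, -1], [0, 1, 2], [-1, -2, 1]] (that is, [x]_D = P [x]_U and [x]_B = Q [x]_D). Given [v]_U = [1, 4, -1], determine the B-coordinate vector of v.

First [v]_D = P [v]_U = [7, -5, 7].
Then [v]_B = Q [v]_D = [5, 9, 10].

[5, 9, 10]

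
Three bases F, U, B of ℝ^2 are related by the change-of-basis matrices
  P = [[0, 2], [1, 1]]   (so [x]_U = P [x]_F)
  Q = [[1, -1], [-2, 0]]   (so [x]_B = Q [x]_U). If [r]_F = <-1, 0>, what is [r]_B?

<1, 0>

Composing the changes, [r]_B = Q P [r]_F.
Q P = [[-1, 1], [0, -4]]; applying this to <-1, 0> gives <1, 0>.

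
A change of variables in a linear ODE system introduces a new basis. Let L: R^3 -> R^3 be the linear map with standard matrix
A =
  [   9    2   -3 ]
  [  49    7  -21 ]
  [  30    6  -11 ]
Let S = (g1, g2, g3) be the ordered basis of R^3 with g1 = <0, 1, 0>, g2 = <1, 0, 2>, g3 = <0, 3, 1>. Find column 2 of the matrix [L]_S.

<1, 3, 2>

Column 2 of [L]_S is the S-coordinate vector of L(g2).
In standard coordinates L(g2) = A g2 = <3, 7, 8>.
Converting to S: <3, 7, 8> = g1 + 3g2 + 2g3, so the coordinate vector is <1, 3, 2>.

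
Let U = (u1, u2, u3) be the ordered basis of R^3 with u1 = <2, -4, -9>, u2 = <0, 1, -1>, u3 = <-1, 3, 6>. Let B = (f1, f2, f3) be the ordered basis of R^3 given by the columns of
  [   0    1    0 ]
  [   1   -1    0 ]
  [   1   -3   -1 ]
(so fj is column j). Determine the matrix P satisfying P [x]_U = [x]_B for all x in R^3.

Let M have columns uj and N have columns fj. Then for every x, N [x]_B = x = M [x]_U, so P = N^(-1) M.
Since det N = 1, N^(-1) has integer entries; multiplying gives P = [[-2, 1, 2], [2, 0, -1], [1, 2, -1]].

[[-2, 1, 2], [2, 0, -1], [1, 2, -1]]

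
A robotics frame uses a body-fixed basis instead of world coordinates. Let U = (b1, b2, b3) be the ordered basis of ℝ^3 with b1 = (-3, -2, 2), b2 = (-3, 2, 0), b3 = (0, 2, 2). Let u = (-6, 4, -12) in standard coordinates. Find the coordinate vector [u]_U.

We seek scalars with c_1 b1 + ... + c_3 b3 = u; equivalently solve M c = u where the columns of M are b1, ..., b3.
Row-reducing the augmented matrix [M | u] gives c = (-2, 4, -4).
Check: -2b1 + 4b2 - 4b3 = (-6, 4, -12).

(-2, 4, -4)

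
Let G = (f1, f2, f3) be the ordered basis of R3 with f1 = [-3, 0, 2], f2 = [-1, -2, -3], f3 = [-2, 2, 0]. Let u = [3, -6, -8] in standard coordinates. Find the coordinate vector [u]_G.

[-1, 2, -1]

We seek scalars with c_1 f1 + ... + c_3 f3 = u; equivalently solve M c = u where the columns of M are f1, ..., f3.
Solving this 3x3 system gives c = (-1, 2, -1).
Check: -f1 + 2f2 - f3 = [3, -6, -8].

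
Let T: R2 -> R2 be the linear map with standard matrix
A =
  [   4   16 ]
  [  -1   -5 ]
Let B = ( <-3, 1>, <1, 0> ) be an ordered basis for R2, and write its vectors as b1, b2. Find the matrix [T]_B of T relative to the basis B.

[[-2, -1], [-2, 1]]

Let P have columns b1, b2. Then [T]_B = P^(-1) A P.
Here det P = -1, so P^(-1) is integer; computing A P first and then P^(-1)(A P) gives [[-2, -1], [-2, 1]].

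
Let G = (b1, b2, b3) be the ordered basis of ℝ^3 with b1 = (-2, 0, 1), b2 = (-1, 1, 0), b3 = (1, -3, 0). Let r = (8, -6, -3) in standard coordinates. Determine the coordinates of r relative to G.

Write r = c_1 b1 + ... + c_3 b3 and solve for the c_i.
Row-reducing the augmented matrix [M | r] gives c = (-3, 0, 2).
Check: -3b1 + 0·b2 + 2b3 = (8, -6, -3).

(-3, 0, 2)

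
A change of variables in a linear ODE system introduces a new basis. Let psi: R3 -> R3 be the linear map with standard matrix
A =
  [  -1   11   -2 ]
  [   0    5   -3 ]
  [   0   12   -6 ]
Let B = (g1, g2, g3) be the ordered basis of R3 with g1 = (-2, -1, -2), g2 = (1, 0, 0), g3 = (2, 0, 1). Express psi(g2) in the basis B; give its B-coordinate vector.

Compute psi(g2) = A g2 = (-1, 0, 0) in standard coordinates.
Then write this in B-coordinates: solve for y in y_1 g1 + ... + y_3 g3 = (-1, 0, 0).
This gives y = (0, -1, 0), which is column 2 of [psi]_B.

(0, -1, 0)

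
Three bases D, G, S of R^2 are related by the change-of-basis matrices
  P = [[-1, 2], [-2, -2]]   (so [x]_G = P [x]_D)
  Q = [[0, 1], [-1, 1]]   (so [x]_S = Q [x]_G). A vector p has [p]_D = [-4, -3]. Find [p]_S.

First [p]_G = P [p]_D = [-2, 14].
Then [p]_S = Q [p]_G = [14, 16].

[14, 16]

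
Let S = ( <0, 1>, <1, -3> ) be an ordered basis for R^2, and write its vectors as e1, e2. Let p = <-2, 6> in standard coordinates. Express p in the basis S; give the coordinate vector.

We seek scalars with c_1 e1 + c_2 e2 = p; equivalently solve M c = p where the columns of M are e1, e2.
System: 0c_1 + c_2 = -2, c_1 - 3c_2 = 6; solving gives c_1 = 0, c_2 = -2.
Check: 0·e1 - 2e2 = <-2, 6>.

<0, -2>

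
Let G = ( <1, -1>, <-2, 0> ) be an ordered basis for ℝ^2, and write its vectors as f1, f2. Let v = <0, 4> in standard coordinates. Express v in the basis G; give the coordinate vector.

[v]_G is the unique c with M c = v, where M has columns f1, f2.
System: c_1 - 2c_2 = 0, -c_1 + 0c_2 = 4; solving gives c_1 = -4, c_2 = -2.
Check: -4f1 - 2f2 = <0, 4>.

<-4, -2>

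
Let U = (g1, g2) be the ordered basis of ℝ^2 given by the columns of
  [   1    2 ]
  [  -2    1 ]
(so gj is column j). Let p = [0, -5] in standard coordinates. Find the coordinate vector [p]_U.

[2, -1]

[p]_U is the unique c with M c = p, where M has columns g1, g2.
System: c_1 + 2c_2 = 0, -2c_1 + c_2 = -5; solving gives c_1 = 2, c_2 = -1.
Check: 2g1 - g2 = [0, -5].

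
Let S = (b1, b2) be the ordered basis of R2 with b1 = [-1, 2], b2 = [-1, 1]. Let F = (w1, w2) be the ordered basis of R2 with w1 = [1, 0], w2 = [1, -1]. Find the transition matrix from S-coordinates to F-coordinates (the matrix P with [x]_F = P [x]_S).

[[1, 0], [-2, -1]]

Column j of P is [bj]_F, since P maps S-coordinates to F-coordinates.
Expressing b1 in F: b1 = w1 - 2w2, so column 1 of P is [1, -2].
Doing the same for each bj gives P = [[1, 0], [-2, -1]].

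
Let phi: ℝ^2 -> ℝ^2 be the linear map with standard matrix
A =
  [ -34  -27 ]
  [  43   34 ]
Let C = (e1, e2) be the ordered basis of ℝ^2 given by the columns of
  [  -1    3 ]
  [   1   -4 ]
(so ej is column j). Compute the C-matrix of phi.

The j-th column of [phi]_C is [phi(ej)]_C.
phi(e1) = A e1 = [7, -9] = -e1 + 2e2, so column 1 is [-1, 2].
Repeating for e2 and assembling the columns gives [[-1, -3], [2, 1]].

[[-1, -3], [2, 1]]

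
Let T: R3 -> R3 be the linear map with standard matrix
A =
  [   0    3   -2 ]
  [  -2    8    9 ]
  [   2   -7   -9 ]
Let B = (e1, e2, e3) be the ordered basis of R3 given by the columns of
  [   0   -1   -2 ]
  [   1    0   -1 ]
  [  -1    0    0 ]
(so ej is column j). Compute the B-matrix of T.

[[-2, 2, -3], [-3, 0, 1], [-1, 0, 1]]

With P the matrix whose columns are e1, ..., e3, [T]_B = P^(-1) A P.
Column by column: T(e1) = A e1 = <5, -1, 2>; its B-coordinates <-2, -3, -1> give column 1.
Continuing for each basis vector yields [T]_B = [[-2, 2, -3], [-3, 0, 1], [-1, 0, 1]].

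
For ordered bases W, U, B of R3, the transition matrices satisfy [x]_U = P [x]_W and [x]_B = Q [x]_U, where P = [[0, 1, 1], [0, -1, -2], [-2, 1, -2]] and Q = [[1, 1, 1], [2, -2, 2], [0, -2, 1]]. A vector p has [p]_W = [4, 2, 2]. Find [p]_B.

[-12, 0, 2]

First [p]_U = P [p]_W = [4, -6, -10].
Then [p]_B = Q [p]_U = [-12, 0, 2].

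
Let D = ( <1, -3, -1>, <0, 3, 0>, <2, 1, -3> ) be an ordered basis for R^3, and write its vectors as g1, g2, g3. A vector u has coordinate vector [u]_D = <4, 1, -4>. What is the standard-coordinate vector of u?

<-4, -13, 8>

u = M [u]_D, where M has columns g1, ..., g3.
Carrying out the matrix-vector product, u = <-4, -13, 8>.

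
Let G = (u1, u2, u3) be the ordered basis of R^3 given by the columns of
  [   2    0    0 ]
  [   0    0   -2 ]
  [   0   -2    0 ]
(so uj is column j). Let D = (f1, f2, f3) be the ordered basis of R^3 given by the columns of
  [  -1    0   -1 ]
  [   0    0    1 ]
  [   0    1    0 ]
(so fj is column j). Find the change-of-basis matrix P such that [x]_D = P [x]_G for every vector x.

[[-2, 0, 2], [0, -2, 0], [0, 0, -2]]

Take x = uj: its G-coordinates are the j-th standard unit vector, so P e_j — column j of P — equals [uj]_D.
u1 = -2f1 + 0·f2 + 0·f3, giving column 1 = (-2, 0, 0); repeating for each j gives P = [[-2, 0, 2], [0, -2, 0], [0, 0, -2]].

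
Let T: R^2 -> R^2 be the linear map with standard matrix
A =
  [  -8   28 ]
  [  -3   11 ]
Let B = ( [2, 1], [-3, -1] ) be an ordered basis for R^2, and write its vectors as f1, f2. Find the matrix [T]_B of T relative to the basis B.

With P the matrix whose columns are f1, f2, [T]_B = P^(-1) A P.
Column by column: T(f1) = A f1 = [12, 5]; its B-coordinates [3, -2] give column 1.
Continuing for each basis vector yields [T]_B = [[3, -2], [-2, 0]].

[[3, -2], [-2, 0]]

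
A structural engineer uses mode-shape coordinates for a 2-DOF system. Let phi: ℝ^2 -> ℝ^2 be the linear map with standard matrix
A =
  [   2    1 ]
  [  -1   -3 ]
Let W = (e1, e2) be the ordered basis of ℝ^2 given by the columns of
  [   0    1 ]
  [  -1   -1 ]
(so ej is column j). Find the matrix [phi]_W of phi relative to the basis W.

Let P have columns e1, e2. Then [phi]_W = P^(-1) A P.
Here det P = 1, so P^(-1) is integer; computing A P first and then P^(-1)(A P) gives [[-2, -3], [-1, 1]].

[[-2, -3], [-1, 1]]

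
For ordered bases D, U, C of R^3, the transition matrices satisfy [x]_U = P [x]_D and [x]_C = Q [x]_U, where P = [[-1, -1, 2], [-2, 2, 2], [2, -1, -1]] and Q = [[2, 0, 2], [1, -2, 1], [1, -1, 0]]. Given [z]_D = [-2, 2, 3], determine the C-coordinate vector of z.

Composing the changes, [z]_C = Q P [z]_D.
Q P = [[2, -4, 2], [5, -6, -3], [1, -3, 0]]; applying this to [-2, 2, 3] gives [-6, -31, -8].

[-6, -31, -8]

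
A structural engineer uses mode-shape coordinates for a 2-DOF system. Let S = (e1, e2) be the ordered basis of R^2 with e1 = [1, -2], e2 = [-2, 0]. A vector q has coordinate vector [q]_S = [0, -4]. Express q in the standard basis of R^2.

[8, 0]

q = M [q]_S, where M has columns e1, e2.
Carrying out the matrix-vector product, q = [8, 0].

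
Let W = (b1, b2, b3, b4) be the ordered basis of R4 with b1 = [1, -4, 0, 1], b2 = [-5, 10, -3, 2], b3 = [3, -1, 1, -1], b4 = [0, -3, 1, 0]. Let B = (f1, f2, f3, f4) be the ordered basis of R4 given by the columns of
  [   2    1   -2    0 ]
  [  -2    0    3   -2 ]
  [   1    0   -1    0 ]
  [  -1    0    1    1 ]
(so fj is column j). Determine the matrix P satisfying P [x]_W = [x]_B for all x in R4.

[[-2, -1, 2, 2], [1, 1, 1, -2], [-2, 2, 1, 1], [1, -1, 0, 1]]

Let M have columns bj and N have columns fj. Then for every x, N [x]_B = x = M [x]_W, so P = N^(-1) M.
Since det N = 1, N^(-1) has integer entries; multiplying gives P = [[-2, -1, 2, 2], [1, 1, 1, -2], [-2, 2, 1, 1], [1, -1, 0, 1]].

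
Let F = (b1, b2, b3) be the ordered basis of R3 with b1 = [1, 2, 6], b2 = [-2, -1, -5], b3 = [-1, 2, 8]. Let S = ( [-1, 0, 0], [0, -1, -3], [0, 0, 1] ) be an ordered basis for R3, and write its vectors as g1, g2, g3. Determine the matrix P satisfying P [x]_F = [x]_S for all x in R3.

[[-1, 2, 1], [-2, 1, -2], [0, -2, 2]]

Take x = bj: its F-coordinates are the j-th standard unit vector, so P e_j — column j of P — equals [bj]_S.
b1 = -g1 - 2g2 + 0·g3, giving column 1 = [-1, -2, 0]; repeating for each j gives P = [[-1, 2, 1], [-2, 1, -2], [0, -2, 2]].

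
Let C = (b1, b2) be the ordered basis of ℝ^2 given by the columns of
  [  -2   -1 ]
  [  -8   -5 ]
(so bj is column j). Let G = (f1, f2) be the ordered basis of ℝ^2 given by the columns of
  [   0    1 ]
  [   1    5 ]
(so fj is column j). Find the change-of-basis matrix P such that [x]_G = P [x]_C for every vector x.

Take x = bj: its C-coordinates are the j-th standard unit vector, so P e_j — column j of P — equals [bj]_G.
b1 = 2f1 - 2f2, giving column 1 = [2, -2]; repeating for each j gives P = [[2, 0], [-2, -1]].

[[2, 0], [-2, -1]]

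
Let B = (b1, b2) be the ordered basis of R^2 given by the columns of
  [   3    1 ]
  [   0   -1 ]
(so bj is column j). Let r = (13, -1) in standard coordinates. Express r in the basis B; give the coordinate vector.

(4, 1)

We seek scalars with c_1 b1 + c_2 b2 = r; equivalently solve M c = r where the columns of M are b1, b2.
System: 3c_1 + c_2 = 13, 0c_1 - c_2 = -1; solving gives c_1 = 4, c_2 = 1.
Check: 4b1 + b2 = (13, -1).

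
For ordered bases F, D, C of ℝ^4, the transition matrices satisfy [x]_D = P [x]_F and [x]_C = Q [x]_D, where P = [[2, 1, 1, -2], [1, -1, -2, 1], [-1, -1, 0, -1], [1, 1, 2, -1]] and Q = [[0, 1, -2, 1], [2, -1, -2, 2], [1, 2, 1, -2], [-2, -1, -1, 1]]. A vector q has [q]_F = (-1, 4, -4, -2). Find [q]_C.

First [q]_D = P [q]_F = (2, 1, -1, -3).
Then [q]_C = Q [q]_D = (0, -1, 9, -7).

(0, -1, 9, -7)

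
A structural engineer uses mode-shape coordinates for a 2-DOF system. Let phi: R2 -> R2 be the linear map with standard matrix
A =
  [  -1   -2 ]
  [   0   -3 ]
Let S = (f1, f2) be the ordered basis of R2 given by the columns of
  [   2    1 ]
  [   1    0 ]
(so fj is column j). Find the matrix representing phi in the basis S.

Let P have columns f1, f2. Then [phi]_S = P^(-1) A P.
Here det P = -1, so P^(-1) is integer; computing A P first and then P^(-1)(A P) gives [[-3, 0], [2, -1]].

[[-3, 0], [2, -1]]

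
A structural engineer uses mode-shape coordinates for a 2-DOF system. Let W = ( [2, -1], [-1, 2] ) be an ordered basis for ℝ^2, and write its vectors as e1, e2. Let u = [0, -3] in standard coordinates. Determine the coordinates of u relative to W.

[u]_W is the unique c with M c = u, where M has columns e1, e2.
System: 2c_1 - c_2 = 0, -c_1 + 2c_2 = -3; solving gives c_1 = -1, c_2 = -2.
Check: -e1 - 2e2 = [0, -3].

[-1, -2]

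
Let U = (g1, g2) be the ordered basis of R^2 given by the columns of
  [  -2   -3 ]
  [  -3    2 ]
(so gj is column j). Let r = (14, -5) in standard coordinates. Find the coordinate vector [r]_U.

[r]_U is the unique c with M c = r, where M has columns g1, g2.
System: -2c_1 - 3c_2 = 14, -3c_1 + 2c_2 = -5; solving gives c_1 = -1, c_2 = -4.
Check: -g1 - 4g2 = (14, -5).

(-1, -4)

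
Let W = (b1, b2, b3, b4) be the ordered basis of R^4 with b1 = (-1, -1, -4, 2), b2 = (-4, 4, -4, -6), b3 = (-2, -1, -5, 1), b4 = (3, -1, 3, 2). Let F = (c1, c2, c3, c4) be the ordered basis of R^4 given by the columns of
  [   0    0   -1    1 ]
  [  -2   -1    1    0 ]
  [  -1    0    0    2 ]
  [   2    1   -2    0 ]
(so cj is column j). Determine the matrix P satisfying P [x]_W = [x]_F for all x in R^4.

Let M have columns bj and N have columns cj. Then for every x, N [x]_F = x = M [x]_W, so P = N^(-1) M.
Since det N = -1, N^(-1) has integer entries; multiplying gives P = [[0, 0, 1, 1], [0, -2, -1, -2], [-1, 2, 0, -1], [-2, -2, -2, 2]].

[[0, 0, 1, 1], [0, -2, -1, -2], [-1, 2, 0, -1], [-2, -2, -2, 2]]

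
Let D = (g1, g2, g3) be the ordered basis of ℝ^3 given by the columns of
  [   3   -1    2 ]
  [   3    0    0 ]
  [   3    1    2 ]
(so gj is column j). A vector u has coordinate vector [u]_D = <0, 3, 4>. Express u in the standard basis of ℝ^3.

u = M [u]_D, where M has columns g1, ..., g3.
Carrying out the matrix-vector product, u = <5, 0, 11>.

<5, 0, 11>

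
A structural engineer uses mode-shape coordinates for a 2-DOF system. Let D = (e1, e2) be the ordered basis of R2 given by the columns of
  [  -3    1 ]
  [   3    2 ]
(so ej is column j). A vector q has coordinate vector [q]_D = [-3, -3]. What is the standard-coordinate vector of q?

[6, -15]

q = M [q]_D, where M has columns e1, e2.
Carrying out the matrix-vector product, q = [6, -15].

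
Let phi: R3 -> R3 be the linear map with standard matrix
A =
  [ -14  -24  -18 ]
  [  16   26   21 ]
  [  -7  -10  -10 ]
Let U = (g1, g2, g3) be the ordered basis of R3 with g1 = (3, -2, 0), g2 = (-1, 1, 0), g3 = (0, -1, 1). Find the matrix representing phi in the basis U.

[[1, -3, 1], [-3, 1, -3], [-1, -3, 0]]

With P the matrix whose columns are g1, ..., g3, [phi]_U = P^(-1) A P.
Column by column: phi(g1) = A g1 = (6, -4, -1); its U-coordinates (1, -3, -1) give column 1.
Continuing for each basis vector yields [phi]_U = [[1, -3, 1], [-3, 1, -3], [-1, -3, 0]].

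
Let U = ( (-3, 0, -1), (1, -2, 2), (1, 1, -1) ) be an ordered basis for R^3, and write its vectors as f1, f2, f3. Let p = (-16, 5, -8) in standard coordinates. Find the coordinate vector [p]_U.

(3, -4, -3)

We seek scalars with c_1 f1 + ... + c_3 f3 = p; equivalently solve M c = p where the columns of M are f1, ..., f3.
Solving this 3x3 system gives c = (3, -4, -3).
Check: 3f1 - 4f2 - 3f3 = (-16, 5, -8).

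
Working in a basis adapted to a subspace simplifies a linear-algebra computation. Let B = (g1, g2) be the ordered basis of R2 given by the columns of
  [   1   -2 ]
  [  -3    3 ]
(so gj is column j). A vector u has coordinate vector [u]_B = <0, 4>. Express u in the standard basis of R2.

By definition u = 0·g1 + 4g2.
Summing componentwise gives <-8, 12>.

<-8, 12>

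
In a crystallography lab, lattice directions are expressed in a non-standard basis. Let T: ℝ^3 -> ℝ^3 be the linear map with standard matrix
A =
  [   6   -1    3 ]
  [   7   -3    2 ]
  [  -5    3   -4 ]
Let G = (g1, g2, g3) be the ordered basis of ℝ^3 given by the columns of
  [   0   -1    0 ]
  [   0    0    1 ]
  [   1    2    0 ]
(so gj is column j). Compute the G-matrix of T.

[[2, -3, 1], [-3, 0, 1], [2, -3, -3]]

Let P have columns g1, ..., g3. Then [T]_G = P^(-1) A P.
Here det P = -1, so P^(-1) is integer; computing A P first and then P^(-1)(A P) gives [[2, -3, 1], [-3, 0, 1], [2, -3, -3]].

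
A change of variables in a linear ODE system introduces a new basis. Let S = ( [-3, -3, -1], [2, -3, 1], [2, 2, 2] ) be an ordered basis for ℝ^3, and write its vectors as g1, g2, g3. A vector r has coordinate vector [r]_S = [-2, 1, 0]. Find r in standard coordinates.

The coordinates say r = -2g1 + g2 + 0·g3; adding the scaled basis vectors gives [8, 3, 3].

[8, 3, 3]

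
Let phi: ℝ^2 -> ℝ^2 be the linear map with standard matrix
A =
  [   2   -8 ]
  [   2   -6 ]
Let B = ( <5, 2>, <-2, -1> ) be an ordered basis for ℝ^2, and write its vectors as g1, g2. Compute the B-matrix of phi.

[[-2, 0], [-2, -2]]

With P the matrix whose columns are g1, g2, [phi]_B = P^(-1) A P.
Column by column: phi(g1) = A g1 = <-6, -2>; its B-coordinates <-2, -2> give column 1.
Continuing for each basis vector yields [phi]_B = [[-2, 0], [-2, -2]].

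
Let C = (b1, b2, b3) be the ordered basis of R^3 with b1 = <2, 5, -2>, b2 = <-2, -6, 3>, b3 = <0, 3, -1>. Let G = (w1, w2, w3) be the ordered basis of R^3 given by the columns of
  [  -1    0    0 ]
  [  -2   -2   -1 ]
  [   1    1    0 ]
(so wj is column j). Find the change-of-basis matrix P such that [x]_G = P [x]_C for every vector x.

Column j of P is [bj]_G, since P maps C-coordinates to G-coordinates.
Expressing b1 in G: b1 = -2w1 + 0·w2 - w3, so column 1 of P is <-2, 0, -1>.
Doing the same for each bj gives P = [[-2, 2, 0], [0, 1, -1], [-1, 0, -1]].

[[-2, 2, 0], [0, 1, -1], [-1, 0, -1]]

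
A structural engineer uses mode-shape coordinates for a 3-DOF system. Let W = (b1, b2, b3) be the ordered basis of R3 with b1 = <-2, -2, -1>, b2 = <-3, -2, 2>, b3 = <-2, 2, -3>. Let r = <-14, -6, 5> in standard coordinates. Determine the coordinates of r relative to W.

Write r = c_1 b1 + ... + c_3 b3 and solve for the c_i.
Solving this 3x3 system gives c = (0, 4, 1).
Check: 0·b1 + 4b2 + b3 = <-14, -6, 5>.

<0, 4, 1>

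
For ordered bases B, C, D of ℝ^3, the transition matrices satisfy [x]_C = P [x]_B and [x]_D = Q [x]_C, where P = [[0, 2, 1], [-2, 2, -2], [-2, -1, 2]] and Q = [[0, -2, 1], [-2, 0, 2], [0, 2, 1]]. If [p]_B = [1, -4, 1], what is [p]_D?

Apply P to get C-coordinates [-7, -12, 4], then Q to get D-coordinates.
The result is [p]_D = [28, 22, -20].

[28, 22, -20]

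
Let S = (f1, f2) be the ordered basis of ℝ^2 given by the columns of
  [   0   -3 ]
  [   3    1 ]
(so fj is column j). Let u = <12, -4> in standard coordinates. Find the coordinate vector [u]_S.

[u]_S is the unique c with M c = u, where M has columns f1, f2.
System: 0c_1 - 3c_2 = 12, 3c_1 + c_2 = -4; solving gives c_1 = 0, c_2 = -4.
Check: 0·f1 - 4f2 = <12, -4>.

<0, -4>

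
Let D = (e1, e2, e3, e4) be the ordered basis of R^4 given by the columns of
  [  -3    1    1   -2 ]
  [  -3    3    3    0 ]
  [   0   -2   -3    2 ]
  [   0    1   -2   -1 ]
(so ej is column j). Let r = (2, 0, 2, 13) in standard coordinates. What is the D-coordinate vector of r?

[r]_D is the unique c with M c = r, where M has columns e1, ..., e4.
Row-reducing the augmented matrix [M | r] gives c = (0, 4, -4, -1).
Check: 0·e1 + 4e2 - 4e3 - e4 = (2, 0, 2, 13).

(0, 4, -4, -1)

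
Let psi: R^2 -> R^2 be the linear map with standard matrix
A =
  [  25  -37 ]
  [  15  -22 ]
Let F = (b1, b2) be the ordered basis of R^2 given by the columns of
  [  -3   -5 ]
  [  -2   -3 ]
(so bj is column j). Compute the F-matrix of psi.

[[2, 3], [-1, 1]]

The j-th column of [psi]_F is [psi(bj)]_F.
psi(b1) = A b1 = <-1, -1> = 2b1 - b2, so column 1 is <2, -1>.
Repeating for b2 and assembling the columns gives [[2, 3], [-1, 1]].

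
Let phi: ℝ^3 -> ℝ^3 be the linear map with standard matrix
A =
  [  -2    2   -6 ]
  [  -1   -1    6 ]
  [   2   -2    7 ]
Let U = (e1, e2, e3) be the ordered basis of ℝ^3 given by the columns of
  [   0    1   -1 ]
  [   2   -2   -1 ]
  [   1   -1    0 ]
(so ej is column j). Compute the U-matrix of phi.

[[3, 2, -2], [0, 3, -2], [2, 3, -2]]

With P the matrix whose columns are e1, ..., e3, [phi]_U = P^(-1) A P.
Column by column: phi(e1) = A e1 = [-2, 4, 3]; its U-coordinates [3, 0, 2] give column 1.
Continuing for each basis vector yields [phi]_U = [[3, 2, -2], [0, 3, -2], [2, 3, -2]].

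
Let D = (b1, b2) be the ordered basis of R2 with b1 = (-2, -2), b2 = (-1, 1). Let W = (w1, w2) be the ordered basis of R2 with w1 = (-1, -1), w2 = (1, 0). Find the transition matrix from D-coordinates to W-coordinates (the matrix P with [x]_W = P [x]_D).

[[2, -1], [0, -2]]

Let M have columns bj and N have columns wj. Then for every x, N [x]_W = x = M [x]_D, so P = N^(-1) M.
Since det N = 1, N^(-1) has integer entries; multiplying gives P = [[2, -1], [0, -2]].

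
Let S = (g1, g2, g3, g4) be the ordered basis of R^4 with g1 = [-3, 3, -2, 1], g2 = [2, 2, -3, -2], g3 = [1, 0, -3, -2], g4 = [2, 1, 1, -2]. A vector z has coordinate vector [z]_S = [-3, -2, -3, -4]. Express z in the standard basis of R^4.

The coordinates say z = -3g1 - 2g2 - 3g3 - 4g4; adding the scaled basis vectors gives [-6, -17, 17, 15].

[-6, -17, 17, 15]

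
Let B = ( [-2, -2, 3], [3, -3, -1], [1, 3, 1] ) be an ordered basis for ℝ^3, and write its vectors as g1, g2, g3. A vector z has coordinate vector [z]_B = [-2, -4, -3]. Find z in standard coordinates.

The coordinates say z = -2g1 - 4g2 - 3g3; adding the scaled basis vectors gives [-11, 7, -5].

[-11, 7, -5]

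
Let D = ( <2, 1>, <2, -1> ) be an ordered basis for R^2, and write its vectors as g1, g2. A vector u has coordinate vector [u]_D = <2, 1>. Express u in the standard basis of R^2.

<6, 1>

By definition u = 2g1 + g2.
Summing componentwise gives <6, 1>.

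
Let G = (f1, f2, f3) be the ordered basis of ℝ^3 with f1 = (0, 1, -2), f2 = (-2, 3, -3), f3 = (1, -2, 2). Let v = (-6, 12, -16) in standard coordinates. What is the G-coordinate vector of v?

(4, 4, 2)

Write v = c_1 f1 + ... + c_3 f3 and solve for the c_i.
Row-reducing the augmented matrix [M | v] gives c = (4, 4, 2).
Check: 4f1 + 4f2 + 2f3 = (-6, 12, -16).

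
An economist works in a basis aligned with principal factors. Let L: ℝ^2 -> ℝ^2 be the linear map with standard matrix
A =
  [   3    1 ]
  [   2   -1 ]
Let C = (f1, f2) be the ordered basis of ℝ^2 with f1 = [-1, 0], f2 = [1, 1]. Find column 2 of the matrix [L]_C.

[-3, 1]

Column 2 of [L]_C is the C-coordinate vector of L(f2).
In standard coordinates L(f2) = A f2 = [4, 1].
Converting to C: [4, 1] = -3f1 + f2, so the coordinate vector is [-3, 1].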